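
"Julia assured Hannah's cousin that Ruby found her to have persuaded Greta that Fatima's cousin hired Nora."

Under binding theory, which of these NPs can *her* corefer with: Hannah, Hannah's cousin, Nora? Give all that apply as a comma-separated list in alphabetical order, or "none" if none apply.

Hannah, Hannah's cousin

*her* is a pronoun; Principle B requires it to be free in its binding domain — the clause headed by 'found'.
— Hannah: possessor inside the object DP of the matrix clause; does not c-command the pronoun — Principle B does not apply; allowed.
— Hannah's cousin: object of the matrix clause; c-commands the pronoun but lies outside its binding domain — allowed.
— Nora: object of the clause headed by 'hired'; is c-commanded by the pronoun; coreference would bind this R-expression — blocked (Principle C).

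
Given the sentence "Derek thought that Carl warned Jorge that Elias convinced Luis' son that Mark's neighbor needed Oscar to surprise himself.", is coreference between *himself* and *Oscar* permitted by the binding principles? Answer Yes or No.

*himself* is a reflexive; Principle A requires it to be bound within its binding domain — the clause headed by 'surprise'.
— Oscar: subject of the clause headed by 'surprise'; c-commands the reflexive within its binding domain — allowed (Principle A).

Yes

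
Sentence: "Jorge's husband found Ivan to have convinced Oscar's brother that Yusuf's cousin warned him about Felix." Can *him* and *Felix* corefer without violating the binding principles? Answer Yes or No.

*Felix* is an R-expression; Principle C requires it to be free (not bound by any c-commanding expression).
— him: object of the clause headed by 'warned'; the pronoun c-commands the R-expression — coreference blocked (Principle C).

No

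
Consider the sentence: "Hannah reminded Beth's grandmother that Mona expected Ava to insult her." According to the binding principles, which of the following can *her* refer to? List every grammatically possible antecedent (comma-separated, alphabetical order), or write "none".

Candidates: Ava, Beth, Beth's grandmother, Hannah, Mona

Beth, Beth's grandmother, Hannah, Mona

*her* is a pronoun; Principle B requires it to be free in its binding domain — the clause headed by 'insult'.
— Ava: subject of the clause headed by 'insult'; c-commands the pronoun within its binding domain — blocked (Principle B).
— Beth: possessor inside the object DP of the matrix clause; does not c-command the pronoun — Principle B does not apply; allowed.
— Beth's grandmother: object of the matrix clause; c-commands the pronoun but lies outside its binding domain — allowed.
— Hannah: subject of the matrix clause; c-commands the pronoun but lies outside its binding domain — allowed.
— Mona: subject of the clause headed by 'expected'; c-commands the pronoun but lies outside its binding domain — allowed.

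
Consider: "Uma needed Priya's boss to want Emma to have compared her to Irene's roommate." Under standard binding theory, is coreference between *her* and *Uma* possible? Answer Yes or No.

*Uma* is an R-expression; Principle C requires it to be free (not bound by any c-commanding expression).
— her: object of the clause headed by 'compared'; the pronoun does not c-command the R-expression — coreference allowed.

Yes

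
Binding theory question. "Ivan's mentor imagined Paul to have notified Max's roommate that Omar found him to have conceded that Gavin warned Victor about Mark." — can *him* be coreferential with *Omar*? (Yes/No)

No

*him* is a pronoun; Principle B requires it to be free in its binding domain — the clause headed by 'found'.
— Omar: subject of the clause headed by 'found'; c-commands the pronoun within its binding domain — blocked (Principle B).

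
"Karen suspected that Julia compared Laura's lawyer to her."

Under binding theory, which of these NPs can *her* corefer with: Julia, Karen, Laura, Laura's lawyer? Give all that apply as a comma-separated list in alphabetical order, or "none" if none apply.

*her* is a pronoun; Principle B requires it to be free in its binding domain — the clause headed by 'compared'.
— Julia: subject of the clause headed by 'compared'; c-commands the pronoun within its binding domain — blocked (Principle B).
— Karen: subject of the matrix clause; c-commands the pronoun but lies outside its binding domain — allowed.
— Laura: possessor inside the object DP of the clause headed by 'compared'; does not c-command the pronoun — Principle B does not apply; allowed.
— Laura's lawyer: object of the clause headed by 'compared'; c-commands the pronoun within its binding domain — blocked (Principle B).

Karen, Laura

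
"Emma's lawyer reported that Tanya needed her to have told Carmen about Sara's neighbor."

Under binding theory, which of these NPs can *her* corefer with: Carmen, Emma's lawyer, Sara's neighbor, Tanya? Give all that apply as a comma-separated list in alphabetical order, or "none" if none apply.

*her* is a pronoun; Principle B requires it to be free in its binding domain — the clause headed by 'needed'.
— Carmen: object of the clause headed by 'told'; is c-commanded by the pronoun; coreference would bind this R-expression — blocked (Principle C).
— Emma's lawyer: subject of the matrix clause; c-commands the pronoun but lies outside its binding domain — allowed.
— Sara's neighbor: second object of the clause headed by 'told'; is c-commanded by the pronoun; coreference would bind this R-expression — blocked (Principle C).
— Tanya: subject of the clause headed by 'needed'; c-commands the pronoun within its binding domain — blocked (Principle B).

Emma's lawyer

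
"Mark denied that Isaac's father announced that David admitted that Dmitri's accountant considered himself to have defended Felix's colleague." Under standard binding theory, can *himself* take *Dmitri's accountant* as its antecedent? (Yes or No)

*himself* is a reflexive; Principle A requires it to be bound within its binding domain — the clause headed by 'considered'.
— Dmitri's accountant: subject of the clause headed by 'considered'; c-commands the reflexive within its binding domain — allowed (Principle A).

Yes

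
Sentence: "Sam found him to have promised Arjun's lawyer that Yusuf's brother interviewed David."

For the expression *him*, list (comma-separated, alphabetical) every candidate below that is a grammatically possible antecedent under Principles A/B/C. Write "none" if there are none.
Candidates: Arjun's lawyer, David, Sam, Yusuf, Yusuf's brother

none

*him* is a pronoun; Principle B requires it to be free in its binding domain — the matrix clause.
— Arjun's lawyer: object of the clause headed by 'promised'; is c-commanded by the pronoun; coreference would bind this R-expression — blocked (Principle C).
— David: object of the clause headed by 'interviewed'; is c-commanded by the pronoun; coreference would bind this R-expression — blocked (Principle C).
— Sam: subject of the matrix clause; c-commands the pronoun within its binding domain — blocked (Principle B).
— Yusuf: possessor inside the subject DP of the clause headed by 'interviewed'; is c-commanded by the pronoun; coreference would bind this R-expression — blocked (Principle C).
— Yusuf's brother: subject of the clause headed by 'interviewed'; is c-commanded by the pronoun; coreference would bind this R-expression — blocked (Principle C).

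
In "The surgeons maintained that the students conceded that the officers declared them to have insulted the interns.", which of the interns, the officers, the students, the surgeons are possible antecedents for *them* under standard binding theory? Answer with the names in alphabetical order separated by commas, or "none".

*them* is a pronoun; Principle B requires it to be free in its binding domain — the clause headed by 'declared'.
— the interns: object of the clause headed by 'insulted'; is c-commanded by the pronoun; coreference would bind this R-expression — blocked (Principle C).
— the officers: subject of the clause headed by 'declared'; c-commands the pronoun within its binding domain — blocked (Principle B).
— the students: subject of the clause headed by 'conceded'; c-commands the pronoun but lies outside its binding domain — allowed.
— the surgeons: subject of the matrix clause; c-commands the pronoun but lies outside its binding domain — allowed.

the students, the surgeons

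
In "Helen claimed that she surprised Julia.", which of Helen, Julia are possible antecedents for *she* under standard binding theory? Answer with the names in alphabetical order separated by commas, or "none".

Helen

*she* is a pronoun; Principle B requires it to be free in its binding domain — the clause headed by 'surprised'.
— Helen: subject of the matrix clause; c-commands the pronoun but lies outside its binding domain — allowed.
— Julia: object of the clause headed by 'surprised'; is c-commanded by the pronoun; coreference would bind this R-expression — blocked (Principle C).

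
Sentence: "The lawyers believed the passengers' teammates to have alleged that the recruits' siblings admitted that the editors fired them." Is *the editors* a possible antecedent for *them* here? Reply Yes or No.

No

*them* is a pronoun; Principle B requires it to be free in its binding domain — the clause headed by 'fired'.
— the editors: subject of the clause headed by 'fired'; c-commands the pronoun within its binding domain — blocked (Principle B).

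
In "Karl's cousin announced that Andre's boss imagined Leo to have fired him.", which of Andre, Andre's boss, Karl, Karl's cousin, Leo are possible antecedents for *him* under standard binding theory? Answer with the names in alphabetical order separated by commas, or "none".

*him* is a pronoun; Principle B requires it to be free in its binding domain — the clause headed by 'fired'.
— Andre: possessor inside the subject DP of the clause headed by 'imagined'; does not c-command the pronoun — Principle B does not apply; allowed.
— Andre's boss: subject of the clause headed by 'imagined'; c-commands the pronoun but lies outside its binding domain — allowed.
— Karl: possessor inside the subject DP of the matrix clause; does not c-command the pronoun — Principle B does not apply; allowed.
— Karl's cousin: subject of the matrix clause; c-commands the pronoun but lies outside its binding domain — allowed.
— Leo: subject of the clause headed by 'fired'; c-commands the pronoun within its binding domain — blocked (Principle B).

Andre, Andre's boss, Karl, Karl's cousin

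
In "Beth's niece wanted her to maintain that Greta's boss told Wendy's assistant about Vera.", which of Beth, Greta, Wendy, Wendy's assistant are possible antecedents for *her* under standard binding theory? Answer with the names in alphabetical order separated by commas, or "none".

Beth

*her* is a pronoun; Principle B requires it to be free in its binding domain — the matrix clause.
— Beth: possessor inside the subject DP of the matrix clause; does not c-command the pronoun — Principle B does not apply; allowed.
— Greta: possessor inside the subject DP of the clause headed by 'told'; is c-commanded by the pronoun; coreference would bind this R-expression — blocked (Principle C).
— Wendy: possessor inside the object DP of the clause headed by 'told'; is c-commanded by the pronoun; coreference would bind this R-expression — blocked (Principle C).
— Wendy's assistant: object of the clause headed by 'told'; is c-commanded by the pronoun; coreference would bind this R-expression — blocked (Principle C).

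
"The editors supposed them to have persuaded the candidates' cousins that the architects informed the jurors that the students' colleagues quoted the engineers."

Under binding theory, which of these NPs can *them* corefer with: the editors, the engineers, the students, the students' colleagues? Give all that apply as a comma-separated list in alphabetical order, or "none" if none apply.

*them* is a pronoun; Principle B requires it to be free in its binding domain — the matrix clause.
— the editors: subject of the matrix clause; c-commands the pronoun within its binding domain — blocked (Principle B).
— the engineers: object of the clause headed by 'quoted'; is c-commanded by the pronoun; coreference would bind this R-expression — blocked (Principle C).
— the students: possessor inside the subject DP of the clause headed by 'quoted'; is c-commanded by the pronoun; coreference would bind this R-expression — blocked (Principle C).
— the students' colleagues: subject of the clause headed by 'quoted'; is c-commanded by the pronoun; coreference would bind this R-expression — blocked (Principle C).

none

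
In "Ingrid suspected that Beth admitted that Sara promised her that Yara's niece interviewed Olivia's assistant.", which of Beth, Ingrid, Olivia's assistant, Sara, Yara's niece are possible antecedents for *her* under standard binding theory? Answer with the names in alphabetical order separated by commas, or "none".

Beth, Ingrid

*her* is a pronoun; Principle B requires it to be free in its binding domain — the clause headed by 'promised'.
— Beth: subject of the clause headed by 'admitted'; c-commands the pronoun but lies outside its binding domain — allowed.
— Ingrid: subject of the matrix clause; c-commands the pronoun but lies outside its binding domain — allowed.
— Olivia's assistant: object of the clause headed by 'interviewed'; is c-commanded by the pronoun; coreference would bind this R-expression — blocked (Principle C).
— Sara: subject of the clause headed by 'promised'; c-commands the pronoun within its binding domain — blocked (Principle B).
— Yara's niece: subject of the clause headed by 'interviewed'; is c-commanded by the pronoun; coreference would bind this R-expression — blocked (Principle C).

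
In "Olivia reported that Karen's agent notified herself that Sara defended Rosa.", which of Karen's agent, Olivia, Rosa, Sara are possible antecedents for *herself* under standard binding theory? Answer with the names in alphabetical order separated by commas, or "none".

*herself* is a reflexive; Principle A requires it to be bound within its binding domain — the clause headed by 'notified'.
— Karen's agent: subject of the clause headed by 'notified'; c-commands the reflexive within its binding domain — allowed (Principle A).
— Olivia: subject of the matrix clause; c-commands the reflexive but lies outside its binding domain — cannot bind it (Principle A).
— Rosa: object of the clause headed by 'defended'; does not c-command the reflexive — cannot bind it (Principle A).
— Sara: subject of the clause headed by 'defended'; does not c-command the reflexive — cannot bind it (Principle A).

Karen's agent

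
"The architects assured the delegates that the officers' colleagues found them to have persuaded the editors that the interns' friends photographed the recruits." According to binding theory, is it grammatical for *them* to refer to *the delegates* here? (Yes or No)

Yes

*the delegates* is an R-expression; Principle C requires it to be free (not bound by any c-commanding expression).
— them: subject of the clause headed by 'persuaded'; the pronoun does not c-command the R-expression — coreference allowed.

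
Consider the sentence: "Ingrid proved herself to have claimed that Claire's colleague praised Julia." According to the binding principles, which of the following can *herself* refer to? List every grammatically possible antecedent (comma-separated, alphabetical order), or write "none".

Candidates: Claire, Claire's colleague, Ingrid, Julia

Ingrid

*herself* is a reflexive; Principle A requires it to be bound within its binding domain — the matrix clause.
— Claire: possessor inside the subject DP of the clause headed by 'praised'; does not c-command the reflexive — cannot bind it (Principle A).
— Claire's colleague: subject of the clause headed by 'praised'; does not c-command the reflexive — cannot bind it (Principle A).
— Ingrid: subject of the matrix clause; c-commands the reflexive within its binding domain — allowed (Principle A).
— Julia: object of the clause headed by 'praised'; does not c-command the reflexive — cannot bind it (Principle A).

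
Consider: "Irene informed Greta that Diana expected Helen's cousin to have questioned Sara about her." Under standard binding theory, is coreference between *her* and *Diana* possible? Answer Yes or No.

*Diana* is an R-expression; Principle C requires it to be free (not bound by any c-commanding expression).
— her: second object of the clause headed by 'questioned'; the pronoun does not c-command the R-expression — coreference allowed.

Yes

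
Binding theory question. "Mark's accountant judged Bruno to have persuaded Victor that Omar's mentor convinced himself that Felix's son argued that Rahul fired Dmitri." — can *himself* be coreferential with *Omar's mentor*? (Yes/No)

*himself* is a reflexive; Principle A requires it to be bound within its binding domain — the clause headed by 'convinced'.
— Omar's mentor: subject of the clause headed by 'convinced'; c-commands the reflexive within its binding domain — allowed (Principle A).

Yes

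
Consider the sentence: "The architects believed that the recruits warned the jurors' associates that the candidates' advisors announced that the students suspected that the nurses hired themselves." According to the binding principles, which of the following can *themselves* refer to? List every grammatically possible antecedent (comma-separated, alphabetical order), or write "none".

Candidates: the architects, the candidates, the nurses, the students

*themselves* is a reflexive; Principle A requires it to be bound within its binding domain — the clause headed by 'hired'.
— the architects: subject of the matrix clause; c-commands the reflexive but lies outside its binding domain — cannot bind it (Principle A).
— the candidates: possessor inside the subject DP of the clause headed by 'announced'; does not c-command the reflexive — cannot bind it (Principle A).
— the nurses: subject of the clause headed by 'hired'; c-commands the reflexive within its binding domain — allowed (Principle A).
— the students: subject of the clause headed by 'suspected'; c-commands the reflexive but lies outside its binding domain — cannot bind it (Principle A).

the nurses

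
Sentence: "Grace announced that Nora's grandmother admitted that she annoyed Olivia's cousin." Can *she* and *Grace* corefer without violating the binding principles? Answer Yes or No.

Yes

*Grace* is an R-expression; Principle C requires it to be free (not bound by any c-commanding expression).
— she: subject of the clause headed by 'annoyed'; the pronoun does not c-command the R-expression — coreference allowed.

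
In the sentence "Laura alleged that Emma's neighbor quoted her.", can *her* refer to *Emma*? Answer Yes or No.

Yes

*her* is a pronoun; Principle B requires it to be free in its binding domain — the clause headed by 'quoted'.
— Emma: possessor inside the subject DP of the clause headed by 'quoted'; does not c-command the pronoun — Principle B does not apply; allowed.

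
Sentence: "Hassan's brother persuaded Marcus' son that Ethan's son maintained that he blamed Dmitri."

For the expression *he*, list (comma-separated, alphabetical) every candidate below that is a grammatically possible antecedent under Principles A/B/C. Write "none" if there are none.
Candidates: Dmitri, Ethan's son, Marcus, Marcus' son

Ethan's son, Marcus, Marcus' son

*he* is a pronoun; Principle B requires it to be free in its binding domain — the clause headed by 'blamed'.
— Dmitri: object of the clause headed by 'blamed'; is c-commanded by the pronoun; coreference would bind this R-expression — blocked (Principle C).
— Ethan's son: subject of the clause headed by 'maintained'; c-commands the pronoun but lies outside its binding domain — allowed.
— Marcus: possessor inside the object DP of the matrix clause; does not c-command the pronoun — Principle B does not apply; allowed.
— Marcus' son: object of the matrix clause; c-commands the pronoun but lies outside its binding domain — allowed.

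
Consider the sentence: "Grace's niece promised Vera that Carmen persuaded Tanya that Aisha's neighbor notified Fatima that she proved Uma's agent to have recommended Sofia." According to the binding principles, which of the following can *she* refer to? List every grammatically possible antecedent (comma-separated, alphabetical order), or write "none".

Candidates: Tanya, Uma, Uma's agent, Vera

Tanya, Vera

*she* is a pronoun; Principle B requires it to be free in its binding domain — the clause headed by 'proved'.
— Tanya: object of the clause headed by 'persuaded'; c-commands the pronoun but lies outside its binding domain — allowed.
— Uma: possessor inside the subject DP of the clause headed by 'recommended'; is c-commanded by the pronoun; coreference would bind this R-expression — blocked (Principle C).
— Uma's agent: subject of the clause headed by 'recommended'; is c-commanded by the pronoun; coreference would bind this R-expression — blocked (Principle C).
— Vera: object of the matrix clause; c-commands the pronoun but lies outside its binding domain — allowed.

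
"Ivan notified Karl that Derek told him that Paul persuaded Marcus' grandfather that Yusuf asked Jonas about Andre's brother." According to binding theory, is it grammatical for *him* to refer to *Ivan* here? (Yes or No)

Yes

*Ivan* is an R-expression; Principle C requires it to be free (not bound by any c-commanding expression).
— him: object of the clause headed by 'told'; the pronoun does not c-command the R-expression — coreference allowed.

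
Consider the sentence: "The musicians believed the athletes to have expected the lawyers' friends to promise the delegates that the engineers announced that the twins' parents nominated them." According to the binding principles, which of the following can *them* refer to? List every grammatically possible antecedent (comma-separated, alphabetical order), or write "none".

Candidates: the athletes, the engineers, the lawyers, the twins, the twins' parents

the athletes, the engineers, the lawyers, the twins

*them* is a pronoun; Principle B requires it to be free in its binding domain — the clause headed by 'nominated'.
— the athletes: subject of the clause headed by 'expected'; c-commands the pronoun but lies outside its binding domain — allowed.
— the engineers: subject of the clause headed by 'announced'; c-commands the pronoun but lies outside its binding domain — allowed.
— the lawyers: possessor inside the subject DP of the clause headed by 'promise'; does not c-command the pronoun — Principle B does not apply; allowed.
— the twins: possessor inside the subject DP of the clause headed by 'nominated'; does not c-command the pronoun — Principle B does not apply; allowed.
— the twins' parents: subject of the clause headed by 'nominated'; c-commands the pronoun within its binding domain — blocked (Principle B).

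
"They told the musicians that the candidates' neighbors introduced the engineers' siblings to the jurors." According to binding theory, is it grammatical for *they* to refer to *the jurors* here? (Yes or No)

*the jurors* is an R-expression; Principle C requires it to be free (not bound by any c-commanding expression).
— they: subject of the matrix clause; the pronoun c-commands the R-expression — coreference blocked (Principle C).

No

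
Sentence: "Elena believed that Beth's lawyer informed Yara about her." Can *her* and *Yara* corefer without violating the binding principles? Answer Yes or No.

No

*Yara* is an R-expression; Principle C requires it to be free (not bound by any c-commanding expression).
— her: second object of the clause headed by 'informed'; the R-expression locally c-commands the pronoun — coreference blocked (Principle B on the pronoun).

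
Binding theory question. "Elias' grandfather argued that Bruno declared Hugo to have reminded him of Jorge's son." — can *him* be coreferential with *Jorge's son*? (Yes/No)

*him* is a pronoun; Principle B requires it to be free in its binding domain — the clause headed by 'reminded'.
— Jorge's son: second object of the clause headed by 'reminded'; is c-commanded by the pronoun; coreference would bind this R-expression — blocked (Principle C).

No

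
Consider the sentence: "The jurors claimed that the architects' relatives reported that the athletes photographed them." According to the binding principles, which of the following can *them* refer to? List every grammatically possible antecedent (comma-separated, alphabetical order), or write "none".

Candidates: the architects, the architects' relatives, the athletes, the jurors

the architects, the architects' relatives, the jurors

*them* is a pronoun; Principle B requires it to be free in its binding domain — the clause headed by 'photographed'.
— the architects: possessor inside the subject DP of the clause headed by 'reported'; does not c-command the pronoun — Principle B does not apply; allowed.
— the architects' relatives: subject of the clause headed by 'reported'; c-commands the pronoun but lies outside its binding domain — allowed.
— the athletes: subject of the clause headed by 'photographed'; c-commands the pronoun within its binding domain — blocked (Principle B).
— the jurors: subject of the matrix clause; c-commands the pronoun but lies outside its binding domain — allowed.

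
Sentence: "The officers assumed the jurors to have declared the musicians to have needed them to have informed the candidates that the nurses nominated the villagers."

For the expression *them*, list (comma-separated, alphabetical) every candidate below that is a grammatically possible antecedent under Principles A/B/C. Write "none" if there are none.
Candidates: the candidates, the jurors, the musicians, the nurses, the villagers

the jurors

*them* is a pronoun; Principle B requires it to be free in its binding domain — the clause headed by 'needed'.
— the candidates: object of the clause headed by 'informed'; is c-commanded by the pronoun; coreference would bind this R-expression — blocked (Principle C).
— the jurors: subject of the clause headed by 'declared'; c-commands the pronoun but lies outside its binding domain — allowed.
— the musicians: subject of the clause headed by 'needed'; c-commands the pronoun within its binding domain — blocked (Principle B).
— the nurses: subject of the clause headed by 'nominated'; is c-commanded by the pronoun; coreference would bind this R-expression — blocked (Principle C).
— the villagers: object of the clause headed by 'nominated'; is c-commanded by the pronoun; coreference would bind this R-expression — blocked (Principle C).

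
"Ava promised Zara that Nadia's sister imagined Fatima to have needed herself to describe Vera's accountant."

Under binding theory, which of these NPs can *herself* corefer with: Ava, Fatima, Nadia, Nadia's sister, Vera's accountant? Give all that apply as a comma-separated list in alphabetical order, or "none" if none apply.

*herself* is a reflexive; Principle A requires it to be bound within its binding domain — the clause headed by 'needed'.
— Ava: subject of the matrix clause; c-commands the reflexive but lies outside its binding domain — cannot bind it (Principle A).
— Fatima: subject of the clause headed by 'needed'; c-commands the reflexive within its binding domain — allowed (Principle A).
— Nadia: possessor inside the subject DP of the clause headed by 'imagined'; does not c-command the reflexive — cannot bind it (Principle A).
— Nadia's sister: subject of the clause headed by 'imagined'; c-commands the reflexive but lies outside its binding domain — cannot bind it (Principle A).
— Vera's accountant: object of the clause headed by 'describe'; does not c-command the reflexive — cannot bind it (Principle A).

Fatima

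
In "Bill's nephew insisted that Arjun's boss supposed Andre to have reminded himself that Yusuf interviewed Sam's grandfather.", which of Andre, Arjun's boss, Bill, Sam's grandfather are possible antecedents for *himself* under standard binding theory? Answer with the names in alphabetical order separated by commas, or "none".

*himself* is a reflexive; Principle A requires it to be bound within its binding domain — the clause headed by 'reminded'.
— Andre: subject of the clause headed by 'reminded'; c-commands the reflexive within its binding domain — allowed (Principle A).
— Arjun's boss: subject of the clause headed by 'supposed'; c-commands the reflexive but lies outside its binding domain — cannot bind it (Principle A).
— Bill: possessor inside the subject DP of the matrix clause; does not c-command the reflexive — cannot bind it (Principle A).
— Sam's grandfather: object of the clause headed by 'interviewed'; does not c-command the reflexive — cannot bind it (Principle A).

Andre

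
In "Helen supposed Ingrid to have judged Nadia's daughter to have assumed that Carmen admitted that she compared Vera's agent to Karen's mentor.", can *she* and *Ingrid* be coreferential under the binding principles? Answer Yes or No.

Yes

*Ingrid* is an R-expression; Principle C requires it to be free (not bound by any c-commanding expression).
— she: subject of the clause headed by 'compared'; the pronoun does not c-command the R-expression — coreference allowed.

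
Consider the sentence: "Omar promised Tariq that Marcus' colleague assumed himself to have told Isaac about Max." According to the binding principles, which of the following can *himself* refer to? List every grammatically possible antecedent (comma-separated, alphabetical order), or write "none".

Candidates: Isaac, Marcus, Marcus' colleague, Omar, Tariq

Marcus' colleague

*himself* is a reflexive; Principle A requires it to be bound within its binding domain — the clause headed by 'assumed'.
— Isaac: object of the clause headed by 'told'; does not c-command the reflexive — cannot bind it (Principle A).
— Marcus: possessor inside the subject DP of the clause headed by 'assumed'; does not c-command the reflexive — cannot bind it (Principle A).
— Marcus' colleague: subject of the clause headed by 'assumed'; c-commands the reflexive within its binding domain — allowed (Principle A).
— Omar: subject of the matrix clause; c-commands the reflexive but lies outside its binding domain — cannot bind it (Principle A).
— Tariq: object of the matrix clause; c-commands the reflexive but lies outside its binding domain — cannot bind it (Principle A).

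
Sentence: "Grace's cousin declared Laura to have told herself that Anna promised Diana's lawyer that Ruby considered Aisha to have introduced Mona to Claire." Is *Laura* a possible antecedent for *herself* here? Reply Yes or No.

*herself* is a reflexive; Principle A requires it to be bound within its binding domain — the clause headed by 'told'.
— Laura: subject of the clause headed by 'told'; c-commands the reflexive within its binding domain — allowed (Principle A).

Yes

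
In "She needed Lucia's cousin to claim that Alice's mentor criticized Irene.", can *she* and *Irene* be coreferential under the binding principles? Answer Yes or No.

*Irene* is an R-expression; Principle C requires it to be free (not bound by any c-commanding expression).
— she: subject of the matrix clause; the pronoun c-commands the R-expression — coreference blocked (Principle C).

No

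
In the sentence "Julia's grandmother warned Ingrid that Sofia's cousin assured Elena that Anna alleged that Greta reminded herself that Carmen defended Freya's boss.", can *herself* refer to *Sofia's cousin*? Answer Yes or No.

No

*herself* is a reflexive; Principle A requires it to be bound within its binding domain — the clause headed by 'reminded'.
— Sofia's cousin: subject of the clause headed by 'assured'; c-commands the reflexive but lies outside its binding domain — cannot bind it (Principle A).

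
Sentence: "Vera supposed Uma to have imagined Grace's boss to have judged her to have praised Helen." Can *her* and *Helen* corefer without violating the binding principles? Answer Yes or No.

*Helen* is an R-expression; Principle C requires it to be free (not bound by any c-commanding expression).
— her: subject of the clause headed by 'praised'; the pronoun c-commands the R-expression — coreference blocked (Principle C).

No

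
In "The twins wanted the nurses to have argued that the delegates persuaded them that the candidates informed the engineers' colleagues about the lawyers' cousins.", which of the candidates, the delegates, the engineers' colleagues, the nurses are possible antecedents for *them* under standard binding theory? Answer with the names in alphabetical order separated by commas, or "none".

the nurses

*them* is a pronoun; Principle B requires it to be free in its binding domain — the clause headed by 'persuaded'.
— the candidates: subject of the clause headed by 'informed'; is c-commanded by the pronoun; coreference would bind this R-expression — blocked (Principle C).
— the delegates: subject of the clause headed by 'persuaded'; c-commands the pronoun within its binding domain — blocked (Principle B).
— the engineers' colleagues: object of the clause headed by 'informed'; is c-commanded by the pronoun; coreference would bind this R-expression — blocked (Principle C).
— the nurses: subject of the clause headed by 'argued'; c-commands the pronoun but lies outside its binding domain — allowed.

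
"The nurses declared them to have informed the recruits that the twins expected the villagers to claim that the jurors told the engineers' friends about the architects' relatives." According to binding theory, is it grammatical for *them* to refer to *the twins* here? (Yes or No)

No

*the twins* is an R-expression; Principle C requires it to be free (not bound by any c-commanding expression).
— them: subject of the clause headed by 'informed'; the pronoun c-commands the R-expression — coreference blocked (Principle C).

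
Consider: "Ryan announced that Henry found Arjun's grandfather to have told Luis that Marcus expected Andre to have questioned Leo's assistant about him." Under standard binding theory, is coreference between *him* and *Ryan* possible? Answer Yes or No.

Yes

*Ryan* is an R-expression; Principle C requires it to be free (not bound by any c-commanding expression).
— him: second object of the clause headed by 'questioned'; the pronoun does not c-command the R-expression — coreference allowed.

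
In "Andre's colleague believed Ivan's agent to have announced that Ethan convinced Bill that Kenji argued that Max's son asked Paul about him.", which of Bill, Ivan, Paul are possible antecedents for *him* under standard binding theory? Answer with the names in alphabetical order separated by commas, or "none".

*him* is a pronoun; Principle B requires it to be free in its binding domain — the clause headed by 'asked'.
— Bill: object of the clause headed by 'convinced'; c-commands the pronoun but lies outside its binding domain — allowed.
— Ivan: possessor inside the subject DP of the clause headed by 'announced'; does not c-command the pronoun — Principle B does not apply; allowed.
— Paul: object of the clause headed by 'asked'; c-commands the pronoun within its binding domain — blocked (Principle B).

Bill, Ivan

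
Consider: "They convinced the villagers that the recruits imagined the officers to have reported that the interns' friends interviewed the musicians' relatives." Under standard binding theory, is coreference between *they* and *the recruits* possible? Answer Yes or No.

No

*the recruits* is an R-expression; Principle C requires it to be free (not bound by any c-commanding expression).
— they: subject of the matrix clause; the pronoun c-commands the R-expression — coreference blocked (Principle C).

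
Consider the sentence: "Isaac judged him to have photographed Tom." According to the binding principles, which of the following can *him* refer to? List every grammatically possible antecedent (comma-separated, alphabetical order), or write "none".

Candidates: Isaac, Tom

none

*him* is a pronoun; Principle B requires it to be free in its binding domain — the matrix clause.
— Isaac: subject of the matrix clause; c-commands the pronoun within its binding domain — blocked (Principle B).
— Tom: object of the clause headed by 'photographed'; is c-commanded by the pronoun; coreference would bind this R-expression — blocked (Principle C).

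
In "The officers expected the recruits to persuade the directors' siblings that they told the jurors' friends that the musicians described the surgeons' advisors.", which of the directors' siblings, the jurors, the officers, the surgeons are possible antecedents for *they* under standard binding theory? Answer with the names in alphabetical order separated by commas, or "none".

*they* is a pronoun; Principle B requires it to be free in its binding domain — the clause headed by 'told'.
— the directors' siblings: object of the clause headed by 'persuade'; c-commands the pronoun but lies outside its binding domain — allowed.
— the jurors: possessor inside the object DP of the clause headed by 'told'; is c-commanded by the pronoun; coreference would bind this R-expression — blocked (Principle C).
— the officers: subject of the matrix clause; c-commands the pronoun but lies outside its binding domain — allowed.
— the surgeons: possessor inside the object DP of the clause headed by 'described'; is c-commanded by the pronoun; coreference would bind this R-expression — blocked (Principle C).

the directors' siblings, the officers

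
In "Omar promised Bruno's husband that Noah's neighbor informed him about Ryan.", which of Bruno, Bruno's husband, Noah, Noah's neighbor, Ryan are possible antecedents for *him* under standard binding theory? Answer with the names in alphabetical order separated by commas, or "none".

Bruno, Bruno's husband, Noah

*him* is a pronoun; Principle B requires it to be free in its binding domain — the clause headed by 'informed'.
— Bruno: possessor inside the object DP of the matrix clause; does not c-command the pronoun — Principle B does not apply; allowed.
— Bruno's husband: object of the matrix clause; c-commands the pronoun but lies outside its binding domain — allowed.
— Noah: possessor inside the subject DP of the clause headed by 'informed'; does not c-command the pronoun — Principle B does not apply; allowed.
— Noah's neighbor: subject of the clause headed by 'informed'; c-commands the pronoun within its binding domain — blocked (Principle B).
— Ryan: second object of the clause headed by 'informed'; is c-commanded by the pronoun; coreference would bind this R-expression — blocked (Principle C).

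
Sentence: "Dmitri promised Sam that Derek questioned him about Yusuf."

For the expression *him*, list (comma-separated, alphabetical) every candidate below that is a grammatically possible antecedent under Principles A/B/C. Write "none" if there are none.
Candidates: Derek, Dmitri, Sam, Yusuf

*him* is a pronoun; Principle B requires it to be free in its binding domain — the clause headed by 'questioned'.
— Derek: subject of the clause headed by 'questioned'; c-commands the pronoun within its binding domain — blocked (Principle B).
— Dmitri: subject of the matrix clause; c-commands the pronoun but lies outside its binding domain — allowed.
— Sam: object of the matrix clause; c-commands the pronoun but lies outside its binding domain — allowed.
— Yusuf: second object of the clause headed by 'questioned'; is c-commanded by the pronoun; coreference would bind this R-expression — blocked (Principle C).

Dmitri, Sam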